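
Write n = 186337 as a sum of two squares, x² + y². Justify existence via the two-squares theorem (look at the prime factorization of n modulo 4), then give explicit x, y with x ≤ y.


Step 1: Factor n = 186337 = 17 · 97 · 113.
Step 2: Check the mod-4 condition on each prime factor: 17 ≡ 1 (mod 4), exponent 1; 97 ≡ 1 (mod 4), exponent 1; 113 ≡ 1 (mod 4), exponent 1.
All primes ≡ 3 (mod 4) appear to even exponent (or don't appear), so by the two-squares theorem n IS expressible as a sum of two squares.
Step 3: Build a representation. Here n = 17 · 97 · 113 is a product of primes ≡ 1 (mod 4). Each prime p ≡ 1 (mod 4) is itself a sum of two squares; find a² by testing p − a² for a perfect square:
  17: 17 − 1² = 16 = 4² ⇒ 17 = 1² + 4².
  97: 97 − 1² = 96, 97 − 2² = 93, 97 − 3² = 88, 97 − 4² = 81 = 9² ⇒ 97 = 4² + 9².
  113: 113 − 1² = 112, 113 − 2² = 109, 113 − 3² = 104, 113 − 4² = 97, 113 − 5² = 88, 113 − 6² = 77, 113 − 7² = 64 = 8² ⇒ 113 = 7² + 8².
  Combine using the Brahmagupta–Fibonacci identity (a² + b²)(c² + d²) = (ac − bd)² + (ad + bc)² = (ac + bd)² + (ad − bc)²:
  17 · 97 = 1649: from (1² + 4²)(4² + 9²), take (1·4 − 4·9, 1·9 + 4·4) = (4 − 36, 9 + 16) = (-32, 25); dropping signs (only squares matter) gives (32, 25); check 32² + 25² = 1024 + 625 = 1649 ✓.
  1649 · 113 = 186337: from (32² + 25²)(7² + 8²), take (32·7 − 25·8, 32·8 + 25·7) = (224 − 200, 256 + 175) = (24, 431); check 24² + 431² = 576 + 185761 = 186337 ✓.
Step 4: Order so x ≤ y and verify: 24² + 431² = 576 + 185761 = 186337 = n. ✓

n = 186337 = 24² + 431² (one valid representation with x ≤ y).


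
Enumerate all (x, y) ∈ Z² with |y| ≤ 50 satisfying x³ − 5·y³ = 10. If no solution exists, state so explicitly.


The equation is x³ - 5y³ = 10. For fixed y, x³ = 5·y³ + 10, so a solution requires the RHS to be a perfect cube.
Strategy: iterate y from -50 to 50, compute RHS = 5·y³ + 10, and check whether it is a (positive or negative) perfect cube.
Check small values of y:
  y = 0: RHS = 10 is not a perfect cube.
  y = 1: RHS = 15 is not a perfect cube.
  y = -1: RHS = 5 is not a perfect cube.
  y = 2: RHS = 50 is not a perfect cube.
  y = -2: RHS = -30 is not a perfect cube.
  y = 3: RHS = 145 is not a perfect cube.
  y = -3: RHS = -125 = (-5)³ ⇒ x = -5 works.
Continuing the search up to |y| = 50 finds no further solutions beyond those listed.
Collected solutions: (-5, -3).

Solutions (with |y| ≤ 50): (-5, -3).


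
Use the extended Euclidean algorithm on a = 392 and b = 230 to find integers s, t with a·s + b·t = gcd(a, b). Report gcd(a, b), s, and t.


Euclidean algorithm on (392, 230) — divide until remainder is 0:
  392 = 1 · 230 + 162
  230 = 1 · 162 + 68
  162 = 2 · 68 + 26
  68 = 2 · 26 + 16
  26 = 1 · 16 + 10
  16 = 1 · 10 + 6
  10 = 1 · 6 + 4
  6 = 1 · 4 + 2
  4 = 2 · 2 + 0
gcd(392, 230) = 2.
Track Bezout coefficients alongside the remainders: start with r₀ = 392 = a·1 + b·0 (s = 1, t = 0) and r₁ = 230 = a·0 + b·1 (s = 0, t = 1); each new remainder r_{k+1} = r_{k-1} − q_k·r_k inherits s_{k+1} = s_{k-1} − q_k·s_k, t_{k+1} = t_{k-1} − q_k·t_k, so r_k = a·s_k + b·t_k at every step:
  q = 1: r = 162, s = 1 − 1·0 = 1, t = 0 − 1·1 = -1  (check: 392·1 + 230·(-1) = 162)
  q = 1: r = 68, s = 0 − 1·1 = -1, t = 1 − 1·(-1) = 2  (check: 392·(-1) + 230·2 = 68)
  q = 2: r = 26, s = 1 − 2·(-1) = 3, t = -1 − 2·2 = -5  (check: 392·3 + 230·(-5) = 26)
  q = 2: r = 16, s = -1 − 2·3 = -7, t = 2 − 2·(-5) = 12  (check: 392·(-7) + 230·12 = 16)
  q = 1: r = 10, s = 3 − 1·(-7) = 10, t = -5 − 1·12 = -17  (check: 392·10 + 230·(-17) = 10)
  q = 1: r = 6, s = -7 − 1·10 = -17, t = 12 − 1·(-17) = 29  (check: 392·(-17) + 230·29 = 6)
  q = 1: r = 4, s = 10 − 1·(-17) = 27, t = -17 − 1·29 = -46  (check: 392·27 + 230·(-46) = 4)
  q = 1: r = 2, s = -17 − 1·27 = -44, t = 29 − 1·(-46) = 75  (check: 392·(-44) + 230·75 = 2)
The row with r = 2 (the gcd) gives the Bezout coefficients s = -44, t = 75.
Result: 392 · (-44) + 230 · (75) = 2.

gcd(392, 230) = 2; s = -44, t = 75 (check: 392·(-44) + 230·75 = 2).


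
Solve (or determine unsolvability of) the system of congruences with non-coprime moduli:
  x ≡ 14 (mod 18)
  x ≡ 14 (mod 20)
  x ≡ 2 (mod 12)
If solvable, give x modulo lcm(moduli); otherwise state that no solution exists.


Moduli 18, 20, 12 are not pairwise coprime, so CRT works modulo lcm(m_i) when all pairwise compatibility conditions hold.
Pairwise compatibility: gcd(m_i, m_j) must divide a_i - a_j for every pair.
Merge one congruence at a time:
  Start: x ≡ 14 (mod 18).
  Combine with x ≡ 14 (mod 20): gcd(18, 20) = 2; 14 - 14 = 0, which IS divisible by 2, so compatible.
    Write x = 14 + 18·t and substitute into x ≡ 14 (mod 20): 18·t ≡ 14 − 14 = 0 (mod 20).
    Divide the congruence (and modulus) by g = 2: 9·t ≡ 0 (mod 10).
    The inverse of 9 mod 10 is 9 (since 9·9 = 81 = 8·10 + 1), so t ≡ 9·0 = 0 ≡ 0 (mod 10).
    Then x = 14 + 18·0 = 14, valid modulo lcm(18, 20) = 180: x ≡ 14 (mod 180).
  Combine with x ≡ 2 (mod 12): gcd(180, 12) = 12; 2 - 14 = -12, which IS divisible by 12, so compatible.
    Write x = 14 + 180·t and substitute into x ≡ 2 (mod 12): 180·t ≡ 2 − 14 = -12 (mod 12).
    Divide the congruence (and modulus) by g = 12: 15·t ≡ -1 (mod 1).
    Modulo 1 every t works; take t = 0.
    Then x = 14 + 180·0 = 14, valid modulo lcm(180, 12) = 180: x ≡ 14 (mod 180).
Verify: 14 mod 18 = 14, 14 mod 20 = 14, 14 mod 12 = 2.

x ≡ 14 (mod 180).


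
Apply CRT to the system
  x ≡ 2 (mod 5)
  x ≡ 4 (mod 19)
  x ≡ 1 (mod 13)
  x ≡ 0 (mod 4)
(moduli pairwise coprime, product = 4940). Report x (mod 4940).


Product of moduli M = 5 · 19 · 13 · 4 = 4940.
Merge one congruence at a time:
  Start: x ≡ 2 (mod 5).
  Combine with x ≡ 4 (mod 19); new modulus lcm = 95.
    Write x = 2 + 5·t and substitute into x ≡ 4 (mod 19): 5·t ≡ 4 − 2 = 2 (mod 19).
    The inverse of 5 mod 19 is 4 (since 5·4 = 20 = 1·19 + 1), so t ≡ 4·2 = 8 ≡ 8 (mod 19).
    Then x = 2 + 5·8 = 42, valid modulo lcm(5, 19) = 95: x ≡ 42 (mod 95).
  Combine with x ≡ 1 (mod 13); new modulus lcm = 1235.
    Write x = 42 + 95·t and substitute into x ≡ 1 (mod 13): 95·t ≡ 1 − 42 = -41 (mod 13).
    Reduce coefficients mod 13: 4·t ≡ 11 (mod 13).
    The inverse of 4 mod 13 is 10 (since 4·10 = 40 = 3·13 + 1), so t ≡ 10·11 = 110 ≡ 6 (mod 13).
    Then x = 42 + 95·6 = 612, valid modulo lcm(95, 13) = 1235: x ≡ 612 (mod 1235).
  Combine with x ≡ 0 (mod 4); new modulus lcm = 4940.
    Write x = 612 + 1235·t and substitute into x ≡ 0 (mod 4): 1235·t ≡ 0 − 612 = -612 (mod 4).
    Reduce coefficients mod 4: 3·t ≡ 0 (mod 4).
    The inverse of 3 mod 4 is 3 (since 3·3 = 9 = 2·4 + 1), so t ≡ 3·0 = 0 ≡ 0 (mod 4).
    Then x = 612 + 1235·0 = 612, valid modulo lcm(1235, 4) = 4940: x ≡ 612 (mod 4940).
Verify against each original: 612 mod 5 = 2, 612 mod 19 = 4, 612 mod 13 = 1, 612 mod 4 = 0.

x ≡ 612 (mod 4940).


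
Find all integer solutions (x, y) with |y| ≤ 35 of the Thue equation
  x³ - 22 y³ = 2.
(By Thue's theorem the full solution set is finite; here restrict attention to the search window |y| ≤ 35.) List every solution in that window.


The equation is x³ - 22y³ = 2. For fixed y, x³ = 22·y³ + 2, so a solution requires the RHS to be a perfect cube.
Strategy: iterate y from -35 to 35, compute RHS = 22·y³ + 2, and check whether it is a (positive or negative) perfect cube.
Check small values of y:
  y = 0: RHS = 2 is not a perfect cube.
  y = 1: RHS = 24 is not a perfect cube.
  y = -1: RHS = -20 is not a perfect cube.
  y = 2: RHS = 178 is not a perfect cube.
  y = -2: RHS = -174 is not a perfect cube.
  y = 3: RHS = 596 is not a perfect cube.
  y = -3: RHS = -592 is not a perfect cube.
Continuing the search up to |y| = 35 finds no solutions either.
No (x, y) in the scanned range satisfies the equation.

No integer solutions with |y| ≤ 35.


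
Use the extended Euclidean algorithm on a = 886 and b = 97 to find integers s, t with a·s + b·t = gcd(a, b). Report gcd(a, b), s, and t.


Euclidean algorithm on (886, 97) — divide until remainder is 0:
  886 = 9 · 97 + 13
  97 = 7 · 13 + 6
  13 = 2 · 6 + 1
  6 = 6 · 1 + 0
gcd(886, 97) = 1.
Track Bezout coefficients alongside the remainders: start with r₀ = 886 = a·1 + b·0 (s = 1, t = 0) and r₁ = 97 = a·0 + b·1 (s = 0, t = 1); each new remainder r_{k+1} = r_{k-1} − q_k·r_k inherits s_{k+1} = s_{k-1} − q_k·s_k, t_{k+1} = t_{k-1} − q_k·t_k, so r_k = a·s_k + b·t_k at every step:
  q = 9: r = 13, s = 1 − 9·0 = 1, t = 0 − 9·1 = -9  (check: 886·1 + 97·(-9) = 13)
  q = 7: r = 6, s = 0 − 7·1 = -7, t = 1 − 7·(-9) = 64  (check: 886·(-7) + 97·64 = 6)
  q = 2: r = 1, s = 1 − 2·(-7) = 15, t = -9 − 2·64 = -137  (check: 886·15 + 97·(-137) = 1)
The row with r = 1 (the gcd) gives the Bezout coefficients s = 15, t = -137.
Result: 886 · (15) + 97 · (-137) = 1.

gcd(886, 97) = 1; s = 15, t = -137 (check: 886·15 + 97·(-137) = 1).


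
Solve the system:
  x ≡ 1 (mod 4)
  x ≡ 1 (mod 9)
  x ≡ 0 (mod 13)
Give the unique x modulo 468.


Moduli 4, 9, 13 are pairwise coprime; by CRT there is a unique solution modulo M = 4 · 9 · 13 = 468.
Solve pairwise, accumulating the modulus:
  Start with x ≡ 1 (mod 4).
  Combine with x ≡ 1 (mod 9): since gcd(4, 9) = 1, we get a unique residue mod 36.
    Write x = 1 + 4·t and substitute into x ≡ 1 (mod 9): 4·t ≡ 1 − 1 = 0 (mod 9).
    The inverse of 4 mod 9 is 7 (since 4·7 = 28 = 3·9 + 1), so t ≡ 7·0 = 0 ≡ 0 (mod 9).
    Then x = 1 + 4·0 = 1, valid modulo lcm(4, 9) = 36: x ≡ 1 (mod 36).
  Combine with x ≡ 0 (mod 13): since gcd(36, 13) = 1, we get a unique residue mod 468.
    Write x = 1 + 36·t and substitute into x ≡ 0 (mod 13): 36·t ≡ 0 − 1 = -1 (mod 13).
    Reduce coefficients mod 13: 10·t ≡ 12 (mod 13).
    The inverse of 10 mod 13 is 4 (since 10·4 = 40 = 3·13 + 1), so t ≡ 4·12 = 48 ≡ 9 (mod 13).
    Then x = 1 + 36·9 = 325, valid modulo lcm(36, 13) = 468: x ≡ 325 (mod 468).
Verify: 325 mod 4 = 1 ✓, 325 mod 9 = 1 ✓, 325 mod 13 = 0 ✓.

x ≡ 325 (mod 468).


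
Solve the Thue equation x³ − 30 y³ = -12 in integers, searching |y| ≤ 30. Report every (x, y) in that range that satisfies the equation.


The equation is x³ - 30y³ = -12. For fixed y, x³ = 30·y³ − 12, so a solution requires the RHS to be a perfect cube.
Strategy: iterate y from -30 to 30, compute RHS = 30·y³ − 12, and check whether it is a (positive or negative) perfect cube.
Check small values of y:
  y = 0: RHS = -12 is not a perfect cube.
  y = 1: RHS = 18 is not a perfect cube.
  y = -1: RHS = -42 is not a perfect cube.
  y = 2: RHS = 228 is not a perfect cube.
  y = -2: RHS = -252 is not a perfect cube.
  y = 3: RHS = 798 is not a perfect cube.
  y = -3: RHS = -822 is not a perfect cube.
Continuing the search up to |y| = 30 finds no solutions either.
No (x, y) in the scanned range satisfies the equation.

No integer solutions with |y| ≤ 30.


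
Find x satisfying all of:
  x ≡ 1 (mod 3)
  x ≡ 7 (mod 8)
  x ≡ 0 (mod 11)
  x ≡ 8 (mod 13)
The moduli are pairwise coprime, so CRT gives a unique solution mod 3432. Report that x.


Product of moduli M = 3 · 8 · 11 · 13 = 3432.
Merge one congruence at a time:
  Start: x ≡ 1 (mod 3).
  Combine with x ≡ 7 (mod 8); new modulus lcm = 24.
    Write x = 1 + 3·t and substitute into x ≡ 7 (mod 8): 3·t ≡ 7 − 1 = 6 (mod 8).
    The inverse of 3 mod 8 is 3 (since 3·3 = 9 = 1·8 + 1), so t ≡ 3·6 = 18 ≡ 2 (mod 8).
    Then x = 1 + 3·2 = 7, valid modulo lcm(3, 8) = 24: x ≡ 7 (mod 24).
  Combine with x ≡ 0 (mod 11); new modulus lcm = 264.
    Write x = 7 + 24·t and substitute into x ≡ 0 (mod 11): 24·t ≡ 0 − 7 = -7 (mod 11).
    Reduce coefficients mod 11: 2·t ≡ 4 (mod 11).
    The inverse of 2 mod 11 is 6 (since 2·6 = 12 = 1·11 + 1), so t ≡ 6·4 = 24 ≡ 2 (mod 11).
    Then x = 7 + 24·2 = 55, valid modulo lcm(24, 11) = 264: x ≡ 55 (mod 264).
  Combine with x ≡ 8 (mod 13); new modulus lcm = 3432.
    Write x = 55 + 264·t and substitute into x ≡ 8 (mod 13): 264·t ≡ 8 − 55 = -47 (mod 13).
    Reduce coefficients mod 13: 4·t ≡ 5 (mod 13).
    The inverse of 4 mod 13 is 10 (since 4·10 = 40 = 3·13 + 1), so t ≡ 10·5 = 50 ≡ 11 (mod 13).
    Then x = 55 + 264·11 = 2959, valid modulo lcm(264, 13) = 3432: x ≡ 2959 (mod 3432).
Verify against each original: 2959 mod 3 = 1, 2959 mod 8 = 7, 2959 mod 11 = 0, 2959 mod 13 = 8.

x ≡ 2959 (mod 3432).


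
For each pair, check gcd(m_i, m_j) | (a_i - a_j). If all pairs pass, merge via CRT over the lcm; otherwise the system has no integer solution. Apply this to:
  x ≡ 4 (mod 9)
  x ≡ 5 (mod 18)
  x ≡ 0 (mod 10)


Moduli 9, 18, 10 are not pairwise coprime, so CRT works modulo lcm(m_i) when all pairwise compatibility conditions hold.
Pairwise compatibility: gcd(m_i, m_j) must divide a_i - a_j for every pair.
Merge one congruence at a time:
  Start: x ≡ 4 (mod 9).
  Combine with x ≡ 5 (mod 18): gcd(9, 18) = 9, and 5 - 4 = 1 is NOT divisible by 9.
    ⇒ system is inconsistent (no integer solution).

No solution (the system is inconsistent).


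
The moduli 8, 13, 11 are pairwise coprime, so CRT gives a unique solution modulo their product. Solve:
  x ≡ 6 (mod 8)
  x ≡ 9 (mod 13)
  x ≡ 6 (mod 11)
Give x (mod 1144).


Moduli 8, 13, 11 are pairwise coprime; by CRT there is a unique solution modulo M = 8 · 13 · 11 = 1144.
Solve pairwise, accumulating the modulus:
  Start with x ≡ 6 (mod 8).
  Combine with x ≡ 9 (mod 13): since gcd(8, 13) = 1, we get a unique residue mod 104.
    Write x = 6 + 8·t and substitute into x ≡ 9 (mod 13): 8·t ≡ 9 − 6 = 3 (mod 13).
    The inverse of 8 mod 13 is 5 (since 8·5 = 40 = 3·13 + 1), so t ≡ 5·3 = 15 ≡ 2 (mod 13).
    Then x = 6 + 8·2 = 22, valid modulo lcm(8, 13) = 104: x ≡ 22 (mod 104).
  Combine with x ≡ 6 (mod 11): since gcd(104, 11) = 1, we get a unique residue mod 1144.
    Write x = 22 + 104·t and substitute into x ≡ 6 (mod 11): 104·t ≡ 6 − 22 = -16 (mod 11).
    Reduce coefficients mod 11: 5·t ≡ 6 (mod 11).
    The inverse of 5 mod 11 is 9 (since 5·9 = 45 = 4·11 + 1), so t ≡ 9·6 = 54 ≡ 10 (mod 11).
    Then x = 22 + 104·10 = 1062, valid modulo lcm(104, 11) = 1144: x ≡ 1062 (mod 1144).
Verify: 1062 mod 8 = 6 ✓, 1062 mod 13 = 9 ✓, 1062 mod 11 = 6 ✓.

x ≡ 1062 (mod 1144).


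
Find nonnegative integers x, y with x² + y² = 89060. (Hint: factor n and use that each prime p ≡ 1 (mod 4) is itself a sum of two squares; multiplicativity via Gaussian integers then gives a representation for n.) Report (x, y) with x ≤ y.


Step 1: Factor n = 89060 = 2^2 · 5 · 61 · 73.
Step 2: Check the mod-4 condition on each prime factor: 2 = 2 (special); 5 ≡ 1 (mod 4), exponent 1; 61 ≡ 1 (mod 4), exponent 1; 73 ≡ 1 (mod 4), exponent 1.
All primes ≡ 3 (mod 4) appear to even exponent (or don't appear), so by the two-squares theorem n IS expressible as a sum of two squares.
Step 3: Build a representation. Group n = k² · m with k = 2 and m = 5 · 61 · 73 = 22265 (a product of primes ≡ 1 (mod 4)); a representation of m scales to one of n via (k·x)² + (k·y)² = k²(x² + y²). Each prime p ≡ 1 (mod 4) is itself a sum of two squares; find a² by testing p − a² for a perfect square:
  5: 5 − 1² = 4 = 2² ⇒ 5 = 1² + 2².
  61: 61 − 1² = 60, 61 − 2² = 57, 61 − 3² = 52, 61 − 4² = 45, 61 − 5² = 36 = 6² ⇒ 61 = 5² + 6².
  73: 73 − 1² = 72, 73 − 2² = 69, 73 − 3² = 64 = 8² ⇒ 73 = 3² + 8².
  Combine using the Brahmagupta–Fibonacci identity (a² + b²)(c² + d²) = (ac − bd)² + (ad + bc)² = (ac + bd)² + (ad − bc)²:
  5 · 61 = 305: from (1² + 2²)(5² + 6²), take (1·5 − 2·6, 1·6 + 2·5) = (5 − 12, 6 + 10) = (-7, 16); dropping signs (only squares matter) gives (7, 16); check 7² + 16² = 49 + 256 = 305 ✓.
  305 · 73 = 22265: from (7² + 16²)(3² + 8²), take (7·3 − 16·8, 7·8 + 16·3) = (21 − 128, 56 + 48) = (-107, 104); dropping signs (only squares matter) gives (107, 104); check 107² + 104² = 11449 + 10816 = 22265 ✓.
  Scale by k = 2: (2·107, 2·104) = (214, 208).
Step 4: Order so x ≤ y and verify: 208² + 214² = 43264 + 45796 = 89060 = n. ✓

n = 89060 = 208² + 214² (one valid representation with x ≤ y).


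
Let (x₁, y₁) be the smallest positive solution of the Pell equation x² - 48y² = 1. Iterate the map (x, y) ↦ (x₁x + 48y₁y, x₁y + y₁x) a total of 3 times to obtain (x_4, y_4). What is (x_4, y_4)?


Step 1: Find the fundamental solution (x₁, y₁) of x² - 48y² = 1.
  Expand √48 as a continued fraction. a₀ = ⌊√48⌋ = 6; iterate m_{k+1} = d_k·a_k − m_k, d_{k+1} = (48 − m_{k+1}²)/d_k, a_{k+1} = ⌊(a₀ + m_{k+1})/d_{k+1}⌋ (starting m₀ = 0, d₀ = 1), with convergents p_k = a_k·p_{k-1} + p_{k-2}, q_k = a_k·q_{k-1} + q_{k-2} (p₋₁ = 1, q₋₁ = 0):
  k = 0: a₀ = 6; p₀/q₀ = 6/1; p₀² − 48·q₀² = 36 − 48 = -12.
  k = 1: m = 6, d = 12, a = ⌊(6 + 6)/12⌋ = 1; p/q = (1·6 + 1)/(1·1 + 0) = 7/1; p² − 48·q² = 49 − 48 = 1.
  The first convergent with p² − 48·q² = 1 gives the fundamental solution (x₁, y₁) = (7, 1).
Step 2: Apply the recurrence (x_{n+1}, y_{n+1}) = (x₁x_n + 48y₁y_n, x₁y_n + y₁x_n) repeatedly.
  From (x_1, y_1) = (7, 1): x_2 = 7·7 + 48·1·1 = 97; y_2 = 7·1 + 1·7 = 14.
  From (x_2, y_2) = (97, 14): x_3 = 7·97 + 48·1·14 = 1351; y_3 = 7·14 + 1·97 = 195.
  From (x_3, y_3) = (1351, 195): x_4 = 7·1351 + 48·1·195 = 18817; y_4 = 7·195 + 1·1351 = 2716.
Step 3: Verify x_4² - 48·y_4² = 354079489 - 354079488 = 1 (should be 1). ✓

(x_1, y_1) = (7, 1); (x_4, y_4) = (18817, 2716).


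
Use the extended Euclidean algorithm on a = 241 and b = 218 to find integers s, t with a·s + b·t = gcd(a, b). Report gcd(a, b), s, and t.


Euclidean algorithm on (241, 218) — divide until remainder is 0:
  241 = 1 · 218 + 23
  218 = 9 · 23 + 11
  23 = 2 · 11 + 1
  11 = 11 · 1 + 0
gcd(241, 218) = 1.
Track Bezout coefficients alongside the remainders: start with r₀ = 241 = a·1 + b·0 (s = 1, t = 0) and r₁ = 218 = a·0 + b·1 (s = 0, t = 1); each new remainder r_{k+1} = r_{k-1} − q_k·r_k inherits s_{k+1} = s_{k-1} − q_k·s_k, t_{k+1} = t_{k-1} − q_k·t_k, so r_k = a·s_k + b·t_k at every step:
  q = 1: r = 23, s = 1 − 1·0 = 1, t = 0 − 1·1 = -1  (check: 241·1 + 218·(-1) = 23)
  q = 9: r = 11, s = 0 − 9·1 = -9, t = 1 − 9·(-1) = 10  (check: 241·(-9) + 218·10 = 11)
  q = 2: r = 1, s = 1 − 2·(-9) = 19, t = -1 − 2·10 = -21  (check: 241·19 + 218·(-21) = 1)
The row with r = 1 (the gcd) gives the Bezout coefficients s = 19, t = -21.
Result: 241 · (19) + 218 · (-21) = 1.

gcd(241, 218) = 1; s = 19, t = -21 (check: 241·19 + 218·(-21) = 1).


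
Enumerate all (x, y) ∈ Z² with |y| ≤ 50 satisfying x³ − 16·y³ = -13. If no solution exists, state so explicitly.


The equation is x³ - 16y³ = -13. For fixed y, x³ = 16·y³ − 13, so a solution requires the RHS to be a perfect cube.
Strategy: iterate y from -50 to 50, compute RHS = 16·y³ − 13, and check whether it is a (positive or negative) perfect cube.
Check small values of y:
  y = 0: RHS = -13 is not a perfect cube.
  y = 1: RHS = 3 is not a perfect cube.
  y = -1: RHS = -29 is not a perfect cube.
  y = 2: RHS = 115 is not a perfect cube.
  y = -2: RHS = -141 is not a perfect cube.
  y = 3: RHS = 419 is not a perfect cube.
  y = -3: RHS = -445 is not a perfect cube.
Continuing the search up to |y| = 50 finds no solutions either.
No (x, y) in the scanned range satisfies the equation.

No integer solutions with |y| ≤ 50.


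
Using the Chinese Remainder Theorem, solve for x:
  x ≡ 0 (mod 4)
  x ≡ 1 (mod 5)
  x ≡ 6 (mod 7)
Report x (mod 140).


Moduli 4, 5, 7 are pairwise coprime; by CRT there is a unique solution modulo M = 4 · 5 · 7 = 140.
Solve pairwise, accumulating the modulus:
  Start with x ≡ 0 (mod 4).
  Combine with x ≡ 1 (mod 5): since gcd(4, 5) = 1, we get a unique residue mod 20.
    Write x = 0 + 4·t and substitute into x ≡ 1 (mod 5): 4·t ≡ 1 − 0 = 1 (mod 5).
    The inverse of 4 mod 5 is 4 (since 4·4 = 16 = 3·5 + 1), so t ≡ 4·1 = 4 ≡ 4 (mod 5).
    Then x = 0 + 4·4 = 16, valid modulo lcm(4, 5) = 20: x ≡ 16 (mod 20).
  Combine with x ≡ 6 (mod 7): since gcd(20, 7) = 1, we get a unique residue mod 140.
    Write x = 16 + 20·t and substitute into x ≡ 6 (mod 7): 20·t ≡ 6 − 16 = -10 (mod 7).
    Reduce coefficients mod 7: 6·t ≡ 4 (mod 7).
    The inverse of 6 mod 7 is 6 (since 6·6 = 36 = 5·7 + 1), so t ≡ 6·4 = 24 ≡ 3 (mod 7).
    Then x = 16 + 20·3 = 76, valid modulo lcm(20, 7) = 140: x ≡ 76 (mod 140).
Verify: 76 mod 4 = 0 ✓, 76 mod 5 = 1 ✓, 76 mod 7 = 6 ✓.

x ≡ 76 (mod 140).


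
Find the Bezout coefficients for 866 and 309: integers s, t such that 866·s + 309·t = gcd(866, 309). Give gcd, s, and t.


Euclidean algorithm on (866, 309) — divide until remainder is 0:
  866 = 2 · 309 + 248
  309 = 1 · 248 + 61
  248 = 4 · 61 + 4
  61 = 15 · 4 + 1
  4 = 4 · 1 + 0
gcd(866, 309) = 1.
Track Bezout coefficients alongside the remainders: start with r₀ = 866 = a·1 + b·0 (s = 1, t = 0) and r₁ = 309 = a·0 + b·1 (s = 0, t = 1); each new remainder r_{k+1} = r_{k-1} − q_k·r_k inherits s_{k+1} = s_{k-1} − q_k·s_k, t_{k+1} = t_{k-1} − q_k·t_k, so r_k = a·s_k + b·t_k at every step:
  q = 2: r = 248, s = 1 − 2·0 = 1, t = 0 − 2·1 = -2  (check: 866·1 + 309·(-2) = 248)
  q = 1: r = 61, s = 0 − 1·1 = -1, t = 1 − 1·(-2) = 3  (check: 866·(-1) + 309·3 = 61)
  q = 4: r = 4, s = 1 − 4·(-1) = 5, t = -2 − 4·3 = -14  (check: 866·5 + 309·(-14) = 4)
  q = 15: r = 1, s = -1 − 15·5 = -76, t = 3 − 15·(-14) = 213  (check: 866·(-76) + 309·213 = 1)
The row with r = 1 (the gcd) gives the Bezout coefficients s = -76, t = 213.
Result: 866 · (-76) + 309 · (213) = 1.

gcd(866, 309) = 1; s = -76, t = 213 (check: 866·(-76) + 309·213 = 1).


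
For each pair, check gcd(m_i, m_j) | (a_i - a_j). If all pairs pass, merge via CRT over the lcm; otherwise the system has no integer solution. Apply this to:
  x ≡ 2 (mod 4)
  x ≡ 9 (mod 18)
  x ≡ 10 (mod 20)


Moduli 4, 18, 20 are not pairwise coprime, so CRT works modulo lcm(m_i) when all pairwise compatibility conditions hold.
Pairwise compatibility: gcd(m_i, m_j) must divide a_i - a_j for every pair.
Merge one congruence at a time:
  Start: x ≡ 2 (mod 4).
  Combine with x ≡ 9 (mod 18): gcd(4, 18) = 2, and 9 - 2 = 7 is NOT divisible by 2.
    ⇒ system is inconsistent (no integer solution).

No solution (the system is inconsistent).


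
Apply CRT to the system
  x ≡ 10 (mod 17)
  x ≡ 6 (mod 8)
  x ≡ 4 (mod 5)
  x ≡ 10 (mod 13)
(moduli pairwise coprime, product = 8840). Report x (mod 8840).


Product of moduli M = 17 · 8 · 5 · 13 = 8840.
Merge one congruence at a time:
  Start: x ≡ 10 (mod 17).
  Combine with x ≡ 6 (mod 8); new modulus lcm = 136.
    Write x = 10 + 17·t and substitute into x ≡ 6 (mod 8): 17·t ≡ 6 − 10 = -4 (mod 8).
    Reduce coefficients mod 8: 1·t ≡ 4 (mod 8).
    So t ≡ 4 (mod 8).
    Then x = 10 + 17·4 = 78, valid modulo lcm(17, 8) = 136: x ≡ 78 (mod 136).
  Combine with x ≡ 4 (mod 5); new modulus lcm = 680.
    Write x = 78 + 136·t and substitute into x ≡ 4 (mod 5): 136·t ≡ 4 − 78 = -74 (mod 5).
    Reduce coefficients mod 5: 1·t ≡ 1 (mod 5).
    So t ≡ 1 (mod 5).
    Then x = 78 + 136·1 = 214, valid modulo lcm(136, 5) = 680: x ≡ 214 (mod 680).
  Combine with x ≡ 10 (mod 13); new modulus lcm = 8840.
    Write x = 214 + 680·t and substitute into x ≡ 10 (mod 13): 680·t ≡ 10 − 214 = -204 (mod 13).
    Reduce coefficients mod 13: 4·t ≡ 4 (mod 13).
    The inverse of 4 mod 13 is 10 (since 4·10 = 40 = 3·13 + 1), so t ≡ 10·4 = 40 ≡ 1 (mod 13).
    Then x = 214 + 680·1 = 894, valid modulo lcm(680, 13) = 8840: x ≡ 894 (mod 8840).
Verify against each original: 894 mod 17 = 10, 894 mod 8 = 6, 894 mod 5 = 4, 894 mod 13 = 10.

x ≡ 894 (mod 8840).


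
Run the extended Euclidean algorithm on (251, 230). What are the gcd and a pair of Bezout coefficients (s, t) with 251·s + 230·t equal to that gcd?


Euclidean algorithm on (251, 230) — divide until remainder is 0:
  251 = 1 · 230 + 21
  230 = 10 · 21 + 20
  21 = 1 · 20 + 1
  20 = 20 · 1 + 0
gcd(251, 230) = 1.
Track Bezout coefficients alongside the remainders: start with r₀ = 251 = a·1 + b·0 (s = 1, t = 0) and r₁ = 230 = a·0 + b·1 (s = 0, t = 1); each new remainder r_{k+1} = r_{k-1} − q_k·r_k inherits s_{k+1} = s_{k-1} − q_k·s_k, t_{k+1} = t_{k-1} − q_k·t_k, so r_k = a·s_k + b·t_k at every step:
  q = 1: r = 21, s = 1 − 1·0 = 1, t = 0 − 1·1 = -1  (check: 251·1 + 230·(-1) = 21)
  q = 10: r = 20, s = 0 − 10·1 = -10, t = 1 − 10·(-1) = 11  (check: 251·(-10) + 230·11 = 20)
  q = 1: r = 1, s = 1 − 1·(-10) = 11, t = -1 − 1·11 = -12  (check: 251·11 + 230·(-12) = 1)
The row with r = 1 (the gcd) gives the Bezout coefficients s = 11, t = -12.
Result: 251 · (11) + 230 · (-12) = 1.

gcd(251, 230) = 1; s = 11, t = -12 (check: 251·11 + 230·(-12) = 1).


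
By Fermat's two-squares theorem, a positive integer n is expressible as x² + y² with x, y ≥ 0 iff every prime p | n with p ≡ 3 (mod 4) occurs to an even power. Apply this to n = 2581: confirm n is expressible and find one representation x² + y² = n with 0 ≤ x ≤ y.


Step 1: Factor n = 2581 = 29 · 89.
Step 2: Check the mod-4 condition on each prime factor: 29 ≡ 1 (mod 4), exponent 1; 89 ≡ 1 (mod 4), exponent 1.
All primes ≡ 3 (mod 4) appear to even exponent (or don't appear), so by the two-squares theorem n IS expressible as a sum of two squares.
Step 3: Build a representation. Here n = 29 · 89 is a product of primes ≡ 1 (mod 4). Each prime p ≡ 1 (mod 4) is itself a sum of two squares; find a² by testing p − a² for a perfect square:
  29: 29 − 1² = 28, 29 − 2² = 25 = 5² ⇒ 29 = 2² + 5².
  89: 89 − 1² = 88, 89 − 2² = 85, 89 − 3² = 80, 89 − 4² = 73, 89 − 5² = 64 = 8² ⇒ 89 = 5² + 8².
  Combine using the Brahmagupta–Fibonacci identity (a² + b²)(c² + d²) = (ac − bd)² + (ad + bc)² = (ac + bd)² + (ad − bc)²:
  29 · 89 = 2581: from (2² + 5²)(5² + 8²), take (2·5 − 5·8, 2·8 + 5·5) = (10 − 40, 16 + 25) = (-30, 41); dropping signs (only squares matter) gives (30, 41); check 30² + 41² = 900 + 1681 = 2581 ✓.
Step 4: Order so x ≤ y and verify: 30² + 41² = 900 + 1681 = 2581 = n. ✓

n = 2581 = 30² + 41² (one valid representation with x ≤ y).


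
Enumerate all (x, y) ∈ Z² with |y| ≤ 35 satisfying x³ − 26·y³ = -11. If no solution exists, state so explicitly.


The equation is x³ - 26y³ = -11. For fixed y, x³ = 26·y³ − 11, so a solution requires the RHS to be a perfect cube.
Strategy: iterate y from -35 to 35, compute RHS = 26·y³ − 11, and check whether it is a (positive or negative) perfect cube.
Check small values of y:
  y = 0: RHS = -11 is not a perfect cube.
  y = 1: RHS = 15 is not a perfect cube.
  y = -1: RHS = -37 is not a perfect cube.
  y = 2: RHS = 197 is not a perfect cube.
  y = -2: RHS = -219 is not a perfect cube.
  y = 3: RHS = 691 is not a perfect cube.
  y = -3: RHS = -713 is not a perfect cube.
Continuing the search up to |y| = 35 finds no solutions either.
No (x, y) in the scanned range satisfies the equation.

No integer solutions with |y| ≤ 35.


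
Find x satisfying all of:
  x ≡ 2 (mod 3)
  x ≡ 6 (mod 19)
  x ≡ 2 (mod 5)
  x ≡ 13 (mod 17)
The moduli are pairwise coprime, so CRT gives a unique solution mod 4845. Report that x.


Product of moduli M = 3 · 19 · 5 · 17 = 4845.
Merge one congruence at a time:
  Start: x ≡ 2 (mod 3).
  Combine with x ≡ 6 (mod 19); new modulus lcm = 57.
    Write x = 2 + 3·t and substitute into x ≡ 6 (mod 19): 3·t ≡ 6 − 2 = 4 (mod 19).
    The inverse of 3 mod 19 is 13 (since 3·13 = 39 = 2·19 + 1), so t ≡ 13·4 = 52 ≡ 14 (mod 19).
    Then x = 2 + 3·14 = 44, valid modulo lcm(3, 19) = 57: x ≡ 44 (mod 57).
  Combine with x ≡ 2 (mod 5); new modulus lcm = 285.
    Write x = 44 + 57·t and substitute into x ≡ 2 (mod 5): 57·t ≡ 2 − 44 = -42 (mod 5).
    Reduce coefficients mod 5: 2·t ≡ 3 (mod 5).
    The inverse of 2 mod 5 is 3 (since 2·3 = 6 = 1·5 + 1), so t ≡ 3·3 = 9 ≡ 4 (mod 5).
    Then x = 44 + 57·4 = 272, valid modulo lcm(57, 5) = 285: x ≡ 272 (mod 285).
  Combine with x ≡ 13 (mod 17); new modulus lcm = 4845.
    Write x = 272 + 285·t and substitute into x ≡ 13 (mod 17): 285·t ≡ 13 − 272 = -259 (mod 17).
    Reduce coefficients mod 17: 13·t ≡ 13 (mod 17).
    The inverse of 13 mod 17 is 4 (since 13·4 = 52 = 3·17 + 1), so t ≡ 4·13 = 52 ≡ 1 (mod 17).
    Then x = 272 + 285·1 = 557, valid modulo lcm(285, 17) = 4845: x ≡ 557 (mod 4845).
Verify against each original: 557 mod 3 = 2, 557 mod 19 = 6, 557 mod 5 = 2, 557 mod 17 = 13.

x ≡ 557 (mod 4845).


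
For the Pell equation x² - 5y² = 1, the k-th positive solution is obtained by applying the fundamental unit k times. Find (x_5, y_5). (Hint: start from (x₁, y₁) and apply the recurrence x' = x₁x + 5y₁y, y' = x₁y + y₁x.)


Step 1: Find the fundamental solution (x₁, y₁) of x² - 5y² = 1.
  Expand √5 as a continued fraction. a₀ = ⌊√5⌋ = 2; iterate m_{k+1} = d_k·a_k − m_k, d_{k+1} = (5 − m_{k+1}²)/d_k, a_{k+1} = ⌊(a₀ + m_{k+1})/d_{k+1}⌋ (starting m₀ = 0, d₀ = 1), with convergents p_k = a_k·p_{k-1} + p_{k-2}, q_k = a_k·q_{k-1} + q_{k-2} (p₋₁ = 1, q₋₁ = 0):
  k = 0: a₀ = 2; p₀/q₀ = 2/1; p₀² − 5·q₀² = 4 − 5 = -1.
  k = 1: m = 2, d = 1, a = ⌊(2 + 2)/1⌋ = 4; p/q = (4·2 + 1)/(4·1 + 0) = 9/4; p² − 5·q² = 81 − 80 = 1.
  The first convergent with p² − 5·q² = 1 gives the fundamental solution (x₁, y₁) = (9, 4).
Step 2: Apply the recurrence (x_{n+1}, y_{n+1}) = (x₁x_n + 5y₁y_n, x₁y_n + y₁x_n) repeatedly.
  From (x_1, y_1) = (9, 4): x_2 = 9·9 + 5·4·4 = 161; y_2 = 9·4 + 4·9 = 72.
  From (x_2, y_2) = (161, 72): x_3 = 9·161 + 5·4·72 = 2889; y_3 = 9·72 + 4·161 = 1292.
  From (x_3, y_3) = (2889, 1292): x_4 = 9·2889 + 5·4·1292 = 51841; y_4 = 9·1292 + 4·2889 = 23184.
  From (x_4, y_4) = (51841, 23184): x_5 = 9·51841 + 5·4·23184 = 930249; y_5 = 9·23184 + 4·51841 = 416020.
Step 3: Verify x_5² - 5·y_5² = 865363202001 - 865363202000 = 1 (should be 1). ✓

(x_1, y_1) = (9, 4); (x_5, y_5) = (930249, 416020).


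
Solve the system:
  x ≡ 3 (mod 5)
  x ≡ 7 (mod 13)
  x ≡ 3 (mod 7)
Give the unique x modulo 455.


Moduli 5, 13, 7 are pairwise coprime; by CRT there is a unique solution modulo M = 5 · 13 · 7 = 455.
Solve pairwise, accumulating the modulus:
  Start with x ≡ 3 (mod 5).
  Combine with x ≡ 7 (mod 13): since gcd(5, 13) = 1, we get a unique residue mod 65.
    Write x = 3 + 5·t and substitute into x ≡ 7 (mod 13): 5·t ≡ 7 − 3 = 4 (mod 13).
    The inverse of 5 mod 13 is 8 (since 5·8 = 40 = 3·13 + 1), so t ≡ 8·4 = 32 ≡ 6 (mod 13).
    Then x = 3 + 5·6 = 33, valid modulo lcm(5, 13) = 65: x ≡ 33 (mod 65).
  Combine with x ≡ 3 (mod 7): since gcd(65, 7) = 1, we get a unique residue mod 455.
    Write x = 33 + 65·t and substitute into x ≡ 3 (mod 7): 65·t ≡ 3 − 33 = -30 (mod 7).
    Reduce coefficients mod 7: 2·t ≡ 5 (mod 7).
    The inverse of 2 mod 7 is 4 (since 2·4 = 8 = 1·7 + 1), so t ≡ 4·5 = 20 ≡ 6 (mod 7).
    Then x = 33 + 65·6 = 423, valid modulo lcm(65, 7) = 455: x ≡ 423 (mod 455).
Verify: 423 mod 5 = 3 ✓, 423 mod 13 = 7 ✓, 423 mod 7 = 3 ✓.

x ≡ 423 (mod 455).


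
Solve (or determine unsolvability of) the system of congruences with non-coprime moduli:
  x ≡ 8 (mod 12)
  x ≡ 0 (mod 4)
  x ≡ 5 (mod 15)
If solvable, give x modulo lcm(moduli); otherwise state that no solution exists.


Moduli 12, 4, 15 are not pairwise coprime, so CRT works modulo lcm(m_i) when all pairwise compatibility conditions hold.
Pairwise compatibility: gcd(m_i, m_j) must divide a_i - a_j for every pair.
Merge one congruence at a time:
  Start: x ≡ 8 (mod 12).
  Combine with x ≡ 0 (mod 4): gcd(12, 4) = 4; 0 - 8 = -8, which IS divisible by 4, so compatible.
    Write x = 8 + 12·t and substitute into x ≡ 0 (mod 4): 12·t ≡ 0 − 8 = -8 (mod 4).
    Divide the congruence (and modulus) by g = 4: 3·t ≡ -2 (mod 1).
    Modulo 1 every t works; take t = 0.
    Then x = 8 + 12·0 = 8, valid modulo lcm(12, 4) = 12: x ≡ 8 (mod 12).
  Combine with x ≡ 5 (mod 15): gcd(12, 15) = 3; 5 - 8 = -3, which IS divisible by 3, so compatible.
    Write x = 8 + 12·t and substitute into x ≡ 5 (mod 15): 12·t ≡ 5 − 8 = -3 (mod 15).
    Divide the congruence (and modulus) by g = 3: 4·t ≡ -1 (mod 5).
    Reduce coefficients mod 5: 4·t ≡ 4 (mod 5).
    The inverse of 4 mod 5 is 4 (since 4·4 = 16 = 3·5 + 1), so t ≡ 4·4 = 16 ≡ 1 (mod 5).
    Then x = 8 + 12·1 = 20, valid modulo lcm(12, 15) = 60: x ≡ 20 (mod 60).
Verify: 20 mod 12 = 8, 20 mod 4 = 0, 20 mod 15 = 5.

x ≡ 20 (mod 60).


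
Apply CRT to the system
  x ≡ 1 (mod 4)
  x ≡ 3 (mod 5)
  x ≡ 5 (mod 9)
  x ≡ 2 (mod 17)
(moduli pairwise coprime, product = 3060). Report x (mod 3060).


Product of moduli M = 4 · 5 · 9 · 17 = 3060.
Merge one congruence at a time:
  Start: x ≡ 1 (mod 4).
  Combine with x ≡ 3 (mod 5); new modulus lcm = 20.
    Write x = 1 + 4·t and substitute into x ≡ 3 (mod 5): 4·t ≡ 3 − 1 = 2 (mod 5).
    The inverse of 4 mod 5 is 4 (since 4·4 = 16 = 3·5 + 1), so t ≡ 4·2 = 8 ≡ 3 (mod 5).
    Then x = 1 + 4·3 = 13, valid modulo lcm(4, 5) = 20: x ≡ 13 (mod 20).
  Combine with x ≡ 5 (mod 9); new modulus lcm = 180.
    Write x = 13 + 20·t and substitute into x ≡ 5 (mod 9): 20·t ≡ 5 − 13 = -8 (mod 9).
    Reduce coefficients mod 9: 2·t ≡ 1 (mod 9).
    The inverse of 2 mod 9 is 5 (since 2·5 = 10 = 1·9 + 1), so t ≡ 5·1 = 5 ≡ 5 (mod 9).
    Then x = 13 + 20·5 = 113, valid modulo lcm(20, 9) = 180: x ≡ 113 (mod 180).
  Combine with x ≡ 2 (mod 17); new modulus lcm = 3060.
    Write x = 113 + 180·t and substitute into x ≡ 2 (mod 17): 180·t ≡ 2 − 113 = -111 (mod 17).
    Reduce coefficients mod 17: 10·t ≡ 8 (mod 17).
    The inverse of 10 mod 17 is 12 (since 10·12 = 120 = 7·17 + 1), so t ≡ 12·8 = 96 ≡ 11 (mod 17).
    Then x = 113 + 180·11 = 2093, valid modulo lcm(180, 17) = 3060: x ≡ 2093 (mod 3060).
Verify against each original: 2093 mod 4 = 1, 2093 mod 5 = 3, 2093 mod 9 = 5, 2093 mod 17 = 2.

x ≡ 2093 (mod 3060).


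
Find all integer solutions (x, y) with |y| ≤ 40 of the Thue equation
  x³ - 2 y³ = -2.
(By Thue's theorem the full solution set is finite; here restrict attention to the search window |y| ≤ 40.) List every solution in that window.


The equation is x³ - 2y³ = -2. For fixed y, x³ = 2·y³ − 2, so a solution requires the RHS to be a perfect cube.
Strategy: iterate y from -40 to 40, compute RHS = 2·y³ − 2, and check whether it is a (positive or negative) perfect cube.
Check small values of y:
  y = 0: RHS = -2 is not a perfect cube.
  y = 1: RHS = 0 = (0)³ ⇒ x = 0 works.
  y = -1: RHS = -4 is not a perfect cube.
  y = 2: RHS = 14 is not a perfect cube.
  y = -2: RHS = -18 is not a perfect cube.
  y = 3: RHS = 52 is not a perfect cube.
  y = -3: RHS = -56 is not a perfect cube.
Continuing the search up to |y| = 40 finds no further solutions beyond those listed.
Collected solutions: (0, 1).

Solutions (with |y| ≤ 40): (0, 1).


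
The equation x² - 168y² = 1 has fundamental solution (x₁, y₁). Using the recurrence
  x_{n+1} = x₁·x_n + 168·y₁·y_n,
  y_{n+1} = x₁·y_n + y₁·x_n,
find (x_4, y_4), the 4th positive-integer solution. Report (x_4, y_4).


Step 1: Find the fundamental solution (x₁, y₁) of x² - 168y² = 1.
  Expand √168 as a continued fraction. a₀ = ⌊√168⌋ = 12; iterate m_{k+1} = d_k·a_k − m_k, d_{k+1} = (168 − m_{k+1}²)/d_k, a_{k+1} = ⌊(a₀ + m_{k+1})/d_{k+1}⌋ (starting m₀ = 0, d₀ = 1), with convergents p_k = a_k·p_{k-1} + p_{k-2}, q_k = a_k·q_{k-1} + q_{k-2} (p₋₁ = 1, q₋₁ = 0):
  k = 0: a₀ = 12; p₀/q₀ = 12/1; p₀² − 168·q₀² = 144 − 168 = -24.
  k = 1: m = 12, d = 24, a = ⌊(12 + 12)/24⌋ = 1; p/q = (1·12 + 1)/(1·1 + 0) = 13/1; p² − 168·q² = 169 − 168 = 1.
  The first convergent with p² − 168·q² = 1 gives the fundamental solution (x₁, y₁) = (13, 1).
Step 2: Apply the recurrence (x_{n+1}, y_{n+1}) = (x₁x_n + 168y₁y_n, x₁y_n + y₁x_n) repeatedly.
  From (x_1, y_1) = (13, 1): x_2 = 13·13 + 168·1·1 = 337; y_2 = 13·1 + 1·13 = 26.
  From (x_2, y_2) = (337, 26): x_3 = 13·337 + 168·1·26 = 8749; y_3 = 13·26 + 1·337 = 675.
  From (x_3, y_3) = (8749, 675): x_4 = 13·8749 + 168·1·675 = 227137; y_4 = 13·675 + 1·8749 = 17524.
Step 3: Verify x_4² - 168·y_4² = 51591216769 - 51591216768 = 1 (should be 1). ✓

(x_1, y_1) = (13, 1); (x_4, y_4) = (227137, 17524).


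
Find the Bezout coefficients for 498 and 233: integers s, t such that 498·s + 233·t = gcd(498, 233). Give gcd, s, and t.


Euclidean algorithm on (498, 233) — divide until remainder is 0:
  498 = 2 · 233 + 32
  233 = 7 · 32 + 9
  32 = 3 · 9 + 5
  9 = 1 · 5 + 4
  5 = 1 · 4 + 1
  4 = 4 · 1 + 0
gcd(498, 233) = 1.
Track Bezout coefficients alongside the remainders: start with r₀ = 498 = a·1 + b·0 (s = 1, t = 0) and r₁ = 233 = a·0 + b·1 (s = 0, t = 1); each new remainder r_{k+1} = r_{k-1} − q_k·r_k inherits s_{k+1} = s_{k-1} − q_k·s_k, t_{k+1} = t_{k-1} − q_k·t_k, so r_k = a·s_k + b·t_k at every step:
  q = 2: r = 32, s = 1 − 2·0 = 1, t = 0 − 2·1 = -2  (check: 498·1 + 233·(-2) = 32)
  q = 7: r = 9, s = 0 − 7·1 = -7, t = 1 − 7·(-2) = 15  (check: 498·(-7) + 233·15 = 9)
  q = 3: r = 5, s = 1 − 3·(-7) = 22, t = -2 − 3·15 = -47  (check: 498·22 + 233·(-47) = 5)
  q = 1: r = 4, s = -7 − 1·22 = -29, t = 15 − 1·(-47) = 62  (check: 498·(-29) + 233·62 = 4)
  q = 1: r = 1, s = 22 − 1·(-29) = 51, t = -47 − 1·62 = -109  (check: 498·51 + 233·(-109) = 1)
The row with r = 1 (the gcd) gives the Bezout coefficients s = 51, t = -109.
Result: 498 · (51) + 233 · (-109) = 1.

gcd(498, 233) = 1; s = 51, t = -109 (check: 498·51 + 233·(-109) = 1).


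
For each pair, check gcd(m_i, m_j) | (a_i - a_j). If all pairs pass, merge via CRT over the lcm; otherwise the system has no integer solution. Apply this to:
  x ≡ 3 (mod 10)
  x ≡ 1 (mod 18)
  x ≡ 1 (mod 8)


Moduli 10, 18, 8 are not pairwise coprime, so CRT works modulo lcm(m_i) when all pairwise compatibility conditions hold.
Pairwise compatibility: gcd(m_i, m_j) must divide a_i - a_j for every pair.
Merge one congruence at a time:
  Start: x ≡ 3 (mod 10).
  Combine with x ≡ 1 (mod 18): gcd(10, 18) = 2; 1 - 3 = -2, which IS divisible by 2, so compatible.
    Write x = 3 + 10·t and substitute into x ≡ 1 (mod 18): 10·t ≡ 1 − 3 = -2 (mod 18).
    Divide the congruence (and modulus) by g = 2: 5·t ≡ -1 (mod 9).
    Reduce coefficients mod 9: 5·t ≡ 8 (mod 9).
    The inverse of 5 mod 9 is 2 (since 5·2 = 10 = 1·9 + 1), so t ≡ 2·8 = 16 ≡ 7 (mod 9).
    Then x = 3 + 10·7 = 73, valid modulo lcm(10, 18) = 90: x ≡ 73 (mod 90).
  Combine with x ≡ 1 (mod 8): gcd(90, 8) = 2; 1 - 73 = -72, which IS divisible by 2, so compatible.
    Write x = 73 + 90·t and substitute into x ≡ 1 (mod 8): 90·t ≡ 1 − 73 = -72 (mod 8).
    Divide the congruence (and modulus) by g = 2: 45·t ≡ -36 (mod 4).
    Reduce coefficients mod 4: 1·t ≡ 0 (mod 4).
    So t ≡ 0 (mod 4).
    Then x = 73 + 90·0 = 73, valid modulo lcm(90, 8) = 360: x ≡ 73 (mod 360).
Verify: 73 mod 10 = 3, 73 mod 18 = 1, 73 mod 8 = 1.

x ≡ 73 (mod 360).


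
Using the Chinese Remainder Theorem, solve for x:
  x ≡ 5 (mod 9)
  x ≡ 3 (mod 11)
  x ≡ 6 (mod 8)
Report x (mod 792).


Moduli 9, 11, 8 are pairwise coprime; by CRT there is a unique solution modulo M = 9 · 11 · 8 = 792.
Solve pairwise, accumulating the modulus:
  Start with x ≡ 5 (mod 9).
  Combine with x ≡ 3 (mod 11): since gcd(9, 11) = 1, we get a unique residue mod 99.
    Write x = 5 + 9·t and substitute into x ≡ 3 (mod 11): 9·t ≡ 3 − 5 = -2 (mod 11).
    Reduce coefficients mod 11: 9·t ≡ 9 (mod 11).
    The inverse of 9 mod 11 is 5 (since 9·5 = 45 = 4·11 + 1), so t ≡ 5·9 = 45 ≡ 1 (mod 11).
    Then x = 5 + 9·1 = 14, valid modulo lcm(9, 11) = 99: x ≡ 14 (mod 99).
  Combine with x ≡ 6 (mod 8): since gcd(99, 8) = 1, we get a unique residue mod 792.
    Write x = 14 + 99·t and substitute into x ≡ 6 (mod 8): 99·t ≡ 6 − 14 = -8 (mod 8).
    Reduce coefficients mod 8: 3·t ≡ 0 (mod 8).
    The inverse of 3 mod 8 is 3 (since 3·3 = 9 = 1·8 + 1), so t ≡ 3·0 = 0 ≡ 0 (mod 8).
    Then x = 14 + 99·0 = 14, valid modulo lcm(99, 8) = 792: x ≡ 14 (mod 792).
Verify: 14 mod 9 = 5 ✓, 14 mod 11 = 3 ✓, 14 mod 8 = 6 ✓.

x ≡ 14 (mod 792).
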